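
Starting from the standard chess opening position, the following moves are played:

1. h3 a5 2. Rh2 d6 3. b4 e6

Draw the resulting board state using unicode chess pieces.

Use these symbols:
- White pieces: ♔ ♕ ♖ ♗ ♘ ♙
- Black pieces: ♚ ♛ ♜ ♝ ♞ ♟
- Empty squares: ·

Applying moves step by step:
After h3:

♜ ♞ ♝ ♛ ♚ ♝ ♞ ♜
♟ ♟ ♟ ♟ ♟ ♟ ♟ ♟
· · · · · · · ·
· · · · · · · ·
· · · · · · · ·
· · · · · · · ♙
♙ ♙ ♙ ♙ ♙ ♙ ♙ ·
♖ ♘ ♗ ♕ ♔ ♗ ♘ ♖


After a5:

♜ ♞ ♝ ♛ ♚ ♝ ♞ ♜
· ♟ ♟ ♟ ♟ ♟ ♟ ♟
· · · · · · · ·
♟ · · · · · · ·
· · · · · · · ·
· · · · · · · ♙
♙ ♙ ♙ ♙ ♙ ♙ ♙ ·
♖ ♘ ♗ ♕ ♔ ♗ ♘ ♖


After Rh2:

♜ ♞ ♝ ♛ ♚ ♝ ♞ ♜
· ♟ ♟ ♟ ♟ ♟ ♟ ♟
· · · · · · · ·
♟ · · · · · · ·
· · · · · · · ·
· · · · · · · ♙
♙ ♙ ♙ ♙ ♙ ♙ ♙ ♖
♖ ♘ ♗ ♕ ♔ ♗ ♘ ·


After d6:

♜ ♞ ♝ ♛ ♚ ♝ ♞ ♜
· ♟ ♟ · ♟ ♟ ♟ ♟
· · · ♟ · · · ·
♟ · · · · · · ·
· · · · · · · ·
· · · · · · · ♙
♙ ♙ ♙ ♙ ♙ ♙ ♙ ♖
♖ ♘ ♗ ♕ ♔ ♗ ♘ ·


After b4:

♜ ♞ ♝ ♛ ♚ ♝ ♞ ♜
· ♟ ♟ · ♟ ♟ ♟ ♟
· · · ♟ · · · ·
♟ · · · · · · ·
· ♙ · · · · · ·
· · · · · · · ♙
♙ · ♙ ♙ ♙ ♙ ♙ ♖
♖ ♘ ♗ ♕ ♔ ♗ ♘ ·


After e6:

♜ ♞ ♝ ♛ ♚ ♝ ♞ ♜
· ♟ ♟ · · ♟ ♟ ♟
· · · ♟ ♟ · · ·
♟ · · · · · · ·
· ♙ · · · · · ·
· · · · · · · ♙
♙ · ♙ ♙ ♙ ♙ ♙ ♖
♖ ♘ ♗ ♕ ♔ ♗ ♘ ·



  a b c d e f g h
  ─────────────────
8│♜ ♞ ♝ ♛ ♚ ♝ ♞ ♜│8
7│· ♟ ♟ · · ♟ ♟ ♟│7
6│· · · ♟ ♟ · · ·│6
5│♟ · · · · · · ·│5
4│· ♙ · · · · · ·│4
3│· · · · · · · ♙│3
2│♙ · ♙ ♙ ♙ ♙ ♙ ♖│2
1│♖ ♘ ♗ ♕ ♔ ♗ ♘ ·│1
  ─────────────────
  a b c d e f g h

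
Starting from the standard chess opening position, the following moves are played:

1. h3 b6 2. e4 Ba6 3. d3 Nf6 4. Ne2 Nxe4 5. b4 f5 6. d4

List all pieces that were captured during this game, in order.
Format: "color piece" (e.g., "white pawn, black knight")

Tracking captures:
  Nxe4: captured white pawn

white pawn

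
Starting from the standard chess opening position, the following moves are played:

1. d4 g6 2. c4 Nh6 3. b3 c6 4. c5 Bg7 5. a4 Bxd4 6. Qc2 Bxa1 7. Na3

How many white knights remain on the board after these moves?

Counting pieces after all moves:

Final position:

  a b c d e f g h
  ─────────────────
8│♜ ♞ ♝ ♛ ♚ · · ♜│8
7│♟ ♟ · ♟ ♟ ♟ · ♟│7
6│· · ♟ · · · ♟ ♞│6
5│· · ♙ · · · · ·│5
4│♙ · · · · · · ·│4
3│♘ ♙ · · · · · ·│3
2│· · ♕ · ♙ ♙ ♙ ♙│2
1│♝ · ♗ · ♔ ♗ ♘ ♖│1
  ─────────────────
  a b c d e f g h


2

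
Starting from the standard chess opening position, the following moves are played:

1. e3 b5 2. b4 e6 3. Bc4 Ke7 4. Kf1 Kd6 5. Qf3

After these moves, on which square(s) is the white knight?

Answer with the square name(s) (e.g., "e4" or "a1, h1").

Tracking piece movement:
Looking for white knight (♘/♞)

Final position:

  a b c d e f g h
  ─────────────────
8│♜ ♞ ♝ ♛ · ♝ ♞ ♜│8
7│♟ · ♟ ♟ · ♟ ♟ ♟│7
6│· · · ♚ ♟ · · ·│6
5│· ♟ · · · · · ·│5
4│· ♙ ♗ · · · · ·│4
3│· · · · ♙ ♕ · ·│3
2│♙ · ♙ ♙ · ♙ ♙ ♙│2
1│♖ ♘ ♗ · · ♔ ♘ ♖│1
  ─────────────────
  a b c d e f g h


b1, g1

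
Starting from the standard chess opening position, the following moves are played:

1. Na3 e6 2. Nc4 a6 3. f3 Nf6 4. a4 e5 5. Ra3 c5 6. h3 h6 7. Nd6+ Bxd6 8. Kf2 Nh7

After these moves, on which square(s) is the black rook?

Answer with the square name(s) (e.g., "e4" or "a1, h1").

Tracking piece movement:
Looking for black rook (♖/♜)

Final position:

  a b c d e f g h
  ─────────────────
8│♜ ♞ ♝ ♛ ♚ · · ♜│8
7│· ♟ · ♟ · ♟ ♟ ♞│7
6│♟ · · ♝ · · · ♟│6
5│· · ♟ · ♟ · · ·│5
4│♙ · · · · · · ·│4
3│♖ · · · · ♙ · ♙│3
2│· ♙ ♙ ♙ ♙ ♔ ♙ ·│2
1│· · ♗ ♕ · ♗ ♘ ♖│1
  ─────────────────
  a b c d e f g h


a8, h8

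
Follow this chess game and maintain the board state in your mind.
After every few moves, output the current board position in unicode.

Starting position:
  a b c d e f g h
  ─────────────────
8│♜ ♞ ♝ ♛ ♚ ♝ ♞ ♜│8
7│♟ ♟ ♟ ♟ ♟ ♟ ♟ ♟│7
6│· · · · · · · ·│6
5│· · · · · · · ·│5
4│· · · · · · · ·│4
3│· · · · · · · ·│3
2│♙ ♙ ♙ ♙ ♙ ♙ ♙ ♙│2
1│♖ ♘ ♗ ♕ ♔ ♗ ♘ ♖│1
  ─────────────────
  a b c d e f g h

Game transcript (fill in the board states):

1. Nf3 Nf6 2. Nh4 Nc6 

  a b c d e f g h
  ─────────────────
8│♜ · ♝ ♛ ♚ ♝ · ♜│8
7│♟ ♟ ♟ ♟ ♟ ♟ ♟ ♟│7
6│· · ♞ · · ♞ · ·│6
5│· · · · · · · ·│5
4│· · · · · · · ♘│4
3│· · · · · · · ·│3
2│♙ ♙ ♙ ♙ ♙ ♙ ♙ ♙│2
1│♖ ♘ ♗ ♕ ♔ ♗ · ♖│1
  ─────────────────
  a b c d e f g h

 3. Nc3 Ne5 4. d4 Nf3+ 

  a b c d e f g h
  ─────────────────
8│♜ · ♝ ♛ ♚ ♝ · ♜│8
7│♟ ♟ ♟ ♟ ♟ ♟ ♟ ♟│7
6│· · · · · ♞ · ·│6
5│· · · · · · · ·│5
4│· · · ♙ · · · ♘│4
3│· · ♘ · · ♞ · ·│3
2│♙ ♙ ♙ · ♙ ♙ ♙ ♙│2
1│♖ · ♗ ♕ ♔ ♗ · ♖│1
  ─────────────────
  a b c d e f g h

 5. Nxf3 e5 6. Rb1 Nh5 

  a b c d e f g h
  ─────────────────
8│♜ · ♝ ♛ ♚ ♝ · ♜│8
7│♟ ♟ ♟ ♟ · ♟ ♟ ♟│7
6│· · · · · · · ·│6
5│· · · · ♟ · · ♞│5
4│· · · ♙ · · · ·│4
3│· · ♘ · · ♘ · ·│3
2│♙ ♙ ♙ · ♙ ♙ ♙ ♙│2
1│· ♖ ♗ ♕ ♔ ♗ · ♖│1
  ─────────────────
  a b c d e f g h

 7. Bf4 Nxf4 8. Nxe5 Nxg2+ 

  a b c d e f g h
  ─────────────────
8│♜ · ♝ ♛ ♚ ♝ · ♜│8
7│♟ ♟ ♟ ♟ · ♟ ♟ ♟│7
6│· · · · · · · ·│6
5│· · · · ♘ · · ·│5
4│· · · ♙ · · · ·│4
3│· · ♘ · · · · ·│3
2│♙ ♙ ♙ · ♙ ♙ ♞ ♙│2
1│· ♖ · ♕ ♔ ♗ · ♖│1
  ─────────────────
  a b c d e f g h

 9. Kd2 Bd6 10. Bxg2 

  a b c d e f g h
  ─────────────────
8│♜ · ♝ ♛ ♚ · · ♜│8
7│♟ ♟ ♟ ♟ · ♟ ♟ ♟│7
6│· · · ♝ · · · ·│6
5│· · · · ♘ · · ·│5
4│· · · ♙ · · · ·│4
3│· · ♘ · · · · ·│3
2│♙ ♙ ♙ ♔ ♙ ♙ ♗ ♙│2
1│· ♖ · ♕ · · · ♖│1
  ─────────────────
  a b c d e f g h


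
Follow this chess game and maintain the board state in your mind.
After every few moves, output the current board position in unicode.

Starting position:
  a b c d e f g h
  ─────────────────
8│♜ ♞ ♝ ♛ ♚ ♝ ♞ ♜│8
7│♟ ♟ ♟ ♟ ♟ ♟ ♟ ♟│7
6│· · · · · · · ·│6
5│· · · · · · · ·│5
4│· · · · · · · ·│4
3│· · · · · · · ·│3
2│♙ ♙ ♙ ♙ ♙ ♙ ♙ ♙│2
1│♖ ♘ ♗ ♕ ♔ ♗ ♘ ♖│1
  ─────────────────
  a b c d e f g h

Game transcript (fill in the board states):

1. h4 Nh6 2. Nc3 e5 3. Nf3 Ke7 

  a b c d e f g h
  ─────────────────
8│♜ ♞ ♝ ♛ · ♝ · ♜│8
7│♟ ♟ ♟ ♟ ♚ ♟ ♟ ♟│7
6│· · · · · · · ♞│6
5│· · · · ♟ · · ·│5
4│· · · · · · · ♙│4
3│· · ♘ · · ♘ · ·│3
2│♙ ♙ ♙ ♙ ♙ ♙ ♙ ·│2
1│♖ · ♗ ♕ ♔ ♗ · ♖│1
  ─────────────────
  a b c d e f g h

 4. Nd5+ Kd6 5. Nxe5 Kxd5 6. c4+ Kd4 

  a b c d e f g h
  ─────────────────
8│♜ ♞ ♝ ♛ · ♝ · ♜│8
7│♟ ♟ ♟ ♟ · ♟ ♟ ♟│7
6│· · · · · · · ♞│6
5│· · · · ♘ · · ·│5
4│· · ♙ ♚ · · · ♙│4
3│· · · · · · · ·│3
2│♙ ♙ · ♙ ♙ ♙ ♙ ·│2
1│♖ · ♗ ♕ ♔ ♗ · ♖│1
  ─────────────────
  a b c d e f g h

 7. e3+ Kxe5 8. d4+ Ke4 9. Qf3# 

  a b c d e f g h
  ─────────────────
8│♜ ♞ ♝ ♛ · ♝ · ♜│8
7│♟ ♟ ♟ ♟ · ♟ ♟ ♟│7
6│· · · · · · · ♞│6
5│· · · · · · · ·│5
4│· · ♙ ♙ ♚ · · ♙│4
3│· · · · ♙ ♕ · ·│3
2│♙ ♙ · · · ♙ ♙ ·│2
1│♖ · ♗ · ♔ ♗ · ♖│1
  ─────────────────
  a b c d e f g h


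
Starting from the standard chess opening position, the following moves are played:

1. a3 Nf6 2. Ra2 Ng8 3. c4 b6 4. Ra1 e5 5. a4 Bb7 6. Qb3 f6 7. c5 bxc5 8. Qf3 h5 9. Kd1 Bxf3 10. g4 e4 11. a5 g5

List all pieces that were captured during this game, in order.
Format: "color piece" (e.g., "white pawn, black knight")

Tracking captures:
  bxc5: captured white pawn
  Bxf3: captured white queen

white pawn, white queen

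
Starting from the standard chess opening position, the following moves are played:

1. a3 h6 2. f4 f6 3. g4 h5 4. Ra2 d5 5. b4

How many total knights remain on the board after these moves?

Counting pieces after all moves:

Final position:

  a b c d e f g h
  ─────────────────
8│♜ ♞ ♝ ♛ ♚ ♝ ♞ ♜│8
7│♟ ♟ ♟ · ♟ · ♟ ·│7
6│· · · · · ♟ · ·│6
5│· · · ♟ · · · ♟│5
4│· ♙ · · · ♙ ♙ ·│4
3│♙ · · · · · · ·│3
2│♖ · ♙ ♙ ♙ · · ♙│2
1│· ♘ ♗ ♕ ♔ ♗ ♘ ♖│1
  ─────────────────
  a b c d e f g h


4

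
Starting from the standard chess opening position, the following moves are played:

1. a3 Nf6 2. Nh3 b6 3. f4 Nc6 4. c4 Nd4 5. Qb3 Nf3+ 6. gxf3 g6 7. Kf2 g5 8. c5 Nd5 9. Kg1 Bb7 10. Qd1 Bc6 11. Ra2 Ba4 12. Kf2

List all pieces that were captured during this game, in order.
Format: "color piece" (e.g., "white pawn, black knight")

Tracking captures:
  gxf3: captured black knight

black knight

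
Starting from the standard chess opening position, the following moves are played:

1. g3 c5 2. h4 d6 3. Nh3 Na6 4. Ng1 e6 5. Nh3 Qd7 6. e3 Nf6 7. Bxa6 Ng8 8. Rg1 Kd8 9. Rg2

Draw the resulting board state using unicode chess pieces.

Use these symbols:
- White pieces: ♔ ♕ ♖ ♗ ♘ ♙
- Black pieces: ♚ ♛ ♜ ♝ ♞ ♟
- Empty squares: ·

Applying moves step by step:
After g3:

♜ ♞ ♝ ♛ ♚ ♝ ♞ ♜
♟ ♟ ♟ ♟ ♟ ♟ ♟ ♟
· · · · · · · ·
· · · · · · · ·
· · · · · · · ·
· · · · · · ♙ ·
♙ ♙ ♙ ♙ ♙ ♙ · ♙
♖ ♘ ♗ ♕ ♔ ♗ ♘ ♖


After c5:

♜ ♞ ♝ ♛ ♚ ♝ ♞ ♜
♟ ♟ · ♟ ♟ ♟ ♟ ♟
· · · · · · · ·
· · ♟ · · · · ·
· · · · · · · ·
· · · · · · ♙ ·
♙ ♙ ♙ ♙ ♙ ♙ · ♙
♖ ♘ ♗ ♕ ♔ ♗ ♘ ♖


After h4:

♜ ♞ ♝ ♛ ♚ ♝ ♞ ♜
♟ ♟ · ♟ ♟ ♟ ♟ ♟
· · · · · · · ·
· · ♟ · · · · ·
· · · · · · · ♙
· · · · · · ♙ ·
♙ ♙ ♙ ♙ ♙ ♙ · ·
♖ ♘ ♗ ♕ ♔ ♗ ♘ ♖


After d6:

♜ ♞ ♝ ♛ ♚ ♝ ♞ ♜
♟ ♟ · · ♟ ♟ ♟ ♟
· · · ♟ · · · ·
· · ♟ · · · · ·
· · · · · · · ♙
· · · · · · ♙ ·
♙ ♙ ♙ ♙ ♙ ♙ · ·
♖ ♘ ♗ ♕ ♔ ♗ ♘ ♖


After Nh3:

♜ ♞ ♝ ♛ ♚ ♝ ♞ ♜
♟ ♟ · · ♟ ♟ ♟ ♟
· · · ♟ · · · ·
· · ♟ · · · · ·
· · · · · · · ♙
· · · · · · ♙ ♘
♙ ♙ ♙ ♙ ♙ ♙ · ·
♖ ♘ ♗ ♕ ♔ ♗ · ♖


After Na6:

♜ · ♝ ♛ ♚ ♝ ♞ ♜
♟ ♟ · · ♟ ♟ ♟ ♟
♞ · · ♟ · · · ·
· · ♟ · · · · ·
· · · · · · · ♙
· · · · · · ♙ ♘
♙ ♙ ♙ ♙ ♙ ♙ · ·
♖ ♘ ♗ ♕ ♔ ♗ · ♖


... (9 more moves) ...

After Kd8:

♜ · ♝ ♚ · ♝ ♞ ♜
♟ ♟ · ♛ · ♟ ♟ ♟
♗ · · ♟ ♟ · · ·
· · ♟ · · · · ·
· · · · · · · ♙
· · · · ♙ · ♙ ♘
♙ ♙ ♙ ♙ · ♙ · ·
♖ ♘ ♗ ♕ ♔ · ♖ ·


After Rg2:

♜ · ♝ ♚ · ♝ ♞ ♜
♟ ♟ · ♛ · ♟ ♟ ♟
♗ · · ♟ ♟ · · ·
· · ♟ · · · · ·
· · · · · · · ♙
· · · · ♙ · ♙ ♘
♙ ♙ ♙ ♙ · ♙ ♖ ·
♖ ♘ ♗ ♕ ♔ · · ·



  a b c d e f g h
  ─────────────────
8│♜ · ♝ ♚ · ♝ ♞ ♜│8
7│♟ ♟ · ♛ · ♟ ♟ ♟│7
6│♗ · · ♟ ♟ · · ·│6
5│· · ♟ · · · · ·│5
4│· · · · · · · ♙│4
3│· · · · ♙ · ♙ ♘│3
2│♙ ♙ ♙ ♙ · ♙ ♖ ·│2
1│♖ ♘ ♗ ♕ ♔ · · ·│1
  ─────────────────
  a b c d e f g h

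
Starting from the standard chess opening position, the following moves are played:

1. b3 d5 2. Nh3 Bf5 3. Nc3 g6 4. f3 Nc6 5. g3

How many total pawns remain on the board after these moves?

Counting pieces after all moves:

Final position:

  a b c d e f g h
  ─────────────────
8│♜ · · ♛ ♚ ♝ ♞ ♜│8
7│♟ ♟ ♟ · ♟ ♟ · ♟│7
6│· · ♞ · · · ♟ ·│6
5│· · · ♟ · ♝ · ·│5
4│· · · · · · · ·│4
3│· ♙ ♘ · · ♙ ♙ ♘│3
2│♙ · ♙ ♙ ♙ · · ♙│2
1│♖ · ♗ ♕ ♔ ♗ · ♖│1
  ─────────────────
  a b c d e f g h


16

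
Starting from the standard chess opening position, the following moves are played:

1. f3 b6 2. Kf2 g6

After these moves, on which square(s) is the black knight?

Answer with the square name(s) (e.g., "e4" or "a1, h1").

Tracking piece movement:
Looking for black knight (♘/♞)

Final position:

  a b c d e f g h
  ─────────────────
8│♜ ♞ ♝ ♛ ♚ ♝ ♞ ♜│8
7│♟ · ♟ ♟ ♟ ♟ · ♟│7
6│· ♟ · · · · ♟ ·│6
5│· · · · · · · ·│5
4│· · · · · · · ·│4
3│· · · · · ♙ · ·│3
2│♙ ♙ ♙ ♙ ♙ ♔ ♙ ♙│2
1│♖ ♘ ♗ ♕ · ♗ ♘ ♖│1
  ─────────────────
  a b c d e f g h


b8, g8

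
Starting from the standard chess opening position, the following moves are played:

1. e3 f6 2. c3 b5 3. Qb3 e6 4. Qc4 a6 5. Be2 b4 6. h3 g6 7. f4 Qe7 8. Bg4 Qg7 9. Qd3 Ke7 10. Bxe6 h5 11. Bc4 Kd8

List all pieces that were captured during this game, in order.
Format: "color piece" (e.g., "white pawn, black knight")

Tracking captures:
  Bxe6: captured black pawn

black pawn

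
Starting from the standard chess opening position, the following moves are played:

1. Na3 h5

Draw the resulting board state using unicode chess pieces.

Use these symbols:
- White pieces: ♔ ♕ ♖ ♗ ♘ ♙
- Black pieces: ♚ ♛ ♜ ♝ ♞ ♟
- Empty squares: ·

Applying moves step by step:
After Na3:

♜ ♞ ♝ ♛ ♚ ♝ ♞ ♜
♟ ♟ ♟ ♟ ♟ ♟ ♟ ♟
· · · · · · · ·
· · · · · · · ·
· · · · · · · ·
♘ · · · · · · ·
♙ ♙ ♙ ♙ ♙ ♙ ♙ ♙
♖ · ♗ ♕ ♔ ♗ ♘ ♖


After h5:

♜ ♞ ♝ ♛ ♚ ♝ ♞ ♜
♟ ♟ ♟ ♟ ♟ ♟ ♟ ·
· · · · · · · ·
· · · · · · · ♟
· · · · · · · ·
♘ · · · · · · ·
♙ ♙ ♙ ♙ ♙ ♙ ♙ ♙
♖ · ♗ ♕ ♔ ♗ ♘ ♖



  a b c d e f g h
  ─────────────────
8│♜ ♞ ♝ ♛ ♚ ♝ ♞ ♜│8
7│♟ ♟ ♟ ♟ ♟ ♟ ♟ ·│7
6│· · · · · · · ·│6
5│· · · · · · · ♟│5
4│· · · · · · · ·│4
3│♘ · · · · · · ·│3
2│♙ ♙ ♙ ♙ ♙ ♙ ♙ ♙│2
1│♖ · ♗ ♕ ♔ ♗ ♘ ♖│1
  ─────────────────
  a b c d e f g h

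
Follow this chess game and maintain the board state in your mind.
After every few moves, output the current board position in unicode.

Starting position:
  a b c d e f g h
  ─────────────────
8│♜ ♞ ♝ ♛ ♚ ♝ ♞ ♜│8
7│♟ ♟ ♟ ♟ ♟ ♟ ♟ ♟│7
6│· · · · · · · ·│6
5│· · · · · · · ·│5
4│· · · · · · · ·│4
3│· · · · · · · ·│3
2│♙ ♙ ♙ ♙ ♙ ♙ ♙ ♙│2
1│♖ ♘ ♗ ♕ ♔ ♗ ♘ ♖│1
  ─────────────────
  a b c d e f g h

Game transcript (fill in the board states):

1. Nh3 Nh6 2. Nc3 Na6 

  a b c d e f g h
  ─────────────────
8│♜ · ♝ ♛ ♚ ♝ · ♜│8
7│♟ ♟ ♟ ♟ ♟ ♟ ♟ ♟│7
6│♞ · · · · · · ♞│6
5│· · · · · · · ·│5
4│· · · · · · · ·│4
3│· · ♘ · · · · ♘│3
2│♙ ♙ ♙ ♙ ♙ ♙ ♙ ♙│2
1│♖ · ♗ ♕ ♔ ♗ · ♖│1
  ─────────────────
  a b c d e f g h

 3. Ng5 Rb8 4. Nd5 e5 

  a b c d e f g h
  ─────────────────
8│· ♜ ♝ ♛ ♚ ♝ · ♜│8
7│♟ ♟ ♟ ♟ · ♟ ♟ ♟│7
6│♞ · · · · · · ♞│6
5│· · · ♘ ♟ · ♘ ·│5
4│· · · · · · · ·│4
3│· · · · · · · ·│3
2│♙ ♙ ♙ ♙ ♙ ♙ ♙ ♙│2
1│♖ · ♗ ♕ ♔ ♗ · ♖│1
  ─────────────────
  a b c d e f g h

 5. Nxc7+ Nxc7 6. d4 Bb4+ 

  a b c d e f g h
  ─────────────────
8│· ♜ ♝ ♛ ♚ · · ♜│8
7│♟ ♟ ♞ ♟ · ♟ ♟ ♟│7
6│· · · · · · · ♞│6
5│· · · · ♟ · ♘ ·│5
4│· ♝ · ♙ · · · ·│4
3│· · · · · · · ·│3
2│♙ ♙ ♙ · ♙ ♙ ♙ ♙│2
1│♖ · ♗ ♕ ♔ ♗ · ♖│1
  ─────────────────
  a b c d e f g h

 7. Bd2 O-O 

  a b c d e f g h
  ─────────────────
8│· ♜ ♝ ♛ · ♜ ♚ ·│8
7│♟ ♟ ♞ ♟ · ♟ ♟ ♟│7
6│· · · · · · · ♞│6
5│· · · · ♟ · ♘ ·│5
4│· ♝ · ♙ · · · ·│4
3│· · · · · · · ·│3
2│♙ ♙ ♙ ♗ ♙ ♙ ♙ ♙│2
1│♖ · · ♕ ♔ ♗ · ♖│1
  ─────────────────
  a b c d e f g h


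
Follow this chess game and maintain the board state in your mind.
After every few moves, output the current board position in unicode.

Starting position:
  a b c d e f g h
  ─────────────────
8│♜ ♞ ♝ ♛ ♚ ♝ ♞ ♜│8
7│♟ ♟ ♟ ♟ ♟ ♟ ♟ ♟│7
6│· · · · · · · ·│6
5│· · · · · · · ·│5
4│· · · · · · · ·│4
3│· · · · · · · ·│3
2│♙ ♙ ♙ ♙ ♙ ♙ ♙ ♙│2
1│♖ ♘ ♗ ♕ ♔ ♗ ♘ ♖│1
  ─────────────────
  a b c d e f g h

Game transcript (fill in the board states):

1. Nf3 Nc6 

  a b c d e f g h
  ─────────────────
8│♜ · ♝ ♛ ♚ ♝ ♞ ♜│8
7│♟ ♟ ♟ ♟ ♟ ♟ ♟ ♟│7
6│· · ♞ · · · · ·│6
5│· · · · · · · ·│5
4│· · · · · · · ·│4
3│· · · · · ♘ · ·│3
2│♙ ♙ ♙ ♙ ♙ ♙ ♙ ♙│2
1│♖ ♘ ♗ ♕ ♔ ♗ · ♖│1
  ─────────────────
  a b c d e f g h

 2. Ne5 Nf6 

  a b c d e f g h
  ─────────────────
8│♜ · ♝ ♛ ♚ ♝ · ♜│8
7│♟ ♟ ♟ ♟ ♟ ♟ ♟ ♟│7
6│· · ♞ · · ♞ · ·│6
5│· · · · ♘ · · ·│5
4│· · · · · · · ·│4
3│· · · · · · · ·│3
2│♙ ♙ ♙ ♙ ♙ ♙ ♙ ♙│2
1│♖ ♘ ♗ ♕ ♔ ♗ · ♖│1
  ─────────────────
  a b c d e f g h

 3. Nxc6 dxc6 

  a b c d e f g h
  ─────────────────
8│♜ · ♝ ♛ ♚ ♝ · ♜│8
7│♟ ♟ ♟ · ♟ ♟ ♟ ♟│7
6│· · ♟ · · ♞ · ·│6
5│· · · · · · · ·│5
4│· · · · · · · ·│4
3│· · · · · · · ·│3
2│♙ ♙ ♙ ♙ ♙ ♙ ♙ ♙│2
1│♖ ♘ ♗ ♕ ♔ ♗ · ♖│1
  ─────────────────
  a b c d e f g h



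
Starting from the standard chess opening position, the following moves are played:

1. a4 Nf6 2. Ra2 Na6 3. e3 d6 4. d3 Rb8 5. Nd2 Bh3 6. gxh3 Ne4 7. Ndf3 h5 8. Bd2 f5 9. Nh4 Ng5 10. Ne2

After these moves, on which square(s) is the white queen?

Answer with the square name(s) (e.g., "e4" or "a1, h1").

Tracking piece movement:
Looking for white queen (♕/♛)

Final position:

  a b c d e f g h
  ─────────────────
8│· ♜ · ♛ ♚ ♝ · ♜│8
7│♟ ♟ ♟ · ♟ · ♟ ·│7
6│♞ · · ♟ · · · ·│6
5│· · · · · ♟ ♞ ♟│5
4│♙ · · · · · · ♘│4
3│· · · ♙ ♙ · · ♙│3
2│♖ ♙ ♙ ♗ ♘ ♙ · ♙│2
1│· · · ♕ ♔ ♗ · ♖│1
  ─────────────────
  a b c d e f g h


d1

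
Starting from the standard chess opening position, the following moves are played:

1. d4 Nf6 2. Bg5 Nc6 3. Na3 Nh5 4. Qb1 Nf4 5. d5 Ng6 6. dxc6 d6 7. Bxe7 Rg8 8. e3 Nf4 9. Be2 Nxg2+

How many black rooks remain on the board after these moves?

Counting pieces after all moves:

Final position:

  a b c d e f g h
  ─────────────────
8│♜ · ♝ ♛ ♚ ♝ ♜ ·│8
7│♟ ♟ ♟ · ♗ ♟ ♟ ♟│7
6│· · ♙ ♟ · · · ·│6
5│· · · · · · · ·│5
4│· · · · · · · ·│4
3│♘ · · · ♙ · · ·│3
2│♙ ♙ ♙ · ♗ ♙ ♞ ♙│2
1│♖ ♕ · · ♔ · ♘ ♖│1
  ─────────────────
  a b c d e f g h


2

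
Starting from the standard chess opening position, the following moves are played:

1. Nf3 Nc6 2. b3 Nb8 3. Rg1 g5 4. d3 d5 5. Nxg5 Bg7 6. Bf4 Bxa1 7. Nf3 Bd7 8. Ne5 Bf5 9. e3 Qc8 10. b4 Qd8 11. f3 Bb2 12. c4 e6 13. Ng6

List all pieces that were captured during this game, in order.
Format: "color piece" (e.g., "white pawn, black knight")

Tracking captures:
  Nxg5: captured black pawn
  Bxa1: captured white rook

black pawn, white rook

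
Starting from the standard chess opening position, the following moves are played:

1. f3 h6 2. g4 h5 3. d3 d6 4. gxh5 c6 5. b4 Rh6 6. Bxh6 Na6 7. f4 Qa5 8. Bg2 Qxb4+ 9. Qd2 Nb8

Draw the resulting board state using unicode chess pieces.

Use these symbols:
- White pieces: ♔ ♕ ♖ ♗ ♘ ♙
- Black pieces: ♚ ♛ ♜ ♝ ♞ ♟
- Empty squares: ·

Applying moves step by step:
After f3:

♜ ♞ ♝ ♛ ♚ ♝ ♞ ♜
♟ ♟ ♟ ♟ ♟ ♟ ♟ ♟
· · · · · · · ·
· · · · · · · ·
· · · · · · · ·
· · · · · ♙ · ·
♙ ♙ ♙ ♙ ♙ · ♙ ♙
♖ ♘ ♗ ♕ ♔ ♗ ♘ ♖


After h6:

♜ ♞ ♝ ♛ ♚ ♝ ♞ ♜
♟ ♟ ♟ ♟ ♟ ♟ ♟ ·
· · · · · · · ♟
· · · · · · · ·
· · · · · · · ·
· · · · · ♙ · ·
♙ ♙ ♙ ♙ ♙ · ♙ ♙
♖ ♘ ♗ ♕ ♔ ♗ ♘ ♖


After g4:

♜ ♞ ♝ ♛ ♚ ♝ ♞ ♜
♟ ♟ ♟ ♟ ♟ ♟ ♟ ·
· · · · · · · ♟
· · · · · · · ·
· · · · · · ♙ ·
· · · · · ♙ · ·
♙ ♙ ♙ ♙ ♙ · · ♙
♖ ♘ ♗ ♕ ♔ ♗ ♘ ♖


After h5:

♜ ♞ ♝ ♛ ♚ ♝ ♞ ♜
♟ ♟ ♟ ♟ ♟ ♟ ♟ ·
· · · · · · · ·
· · · · · · · ♟
· · · · · · ♙ ·
· · · · · ♙ · ·
♙ ♙ ♙ ♙ ♙ · · ♙
♖ ♘ ♗ ♕ ♔ ♗ ♘ ♖


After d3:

♜ ♞ ♝ ♛ ♚ ♝ ♞ ♜
♟ ♟ ♟ ♟ ♟ ♟ ♟ ·
· · · · · · · ·
· · · · · · · ♟
· · · · · · ♙ ·
· · · ♙ · ♙ · ·
♙ ♙ ♙ · ♙ · · ♙
♖ ♘ ♗ ♕ ♔ ♗ ♘ ♖


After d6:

♜ ♞ ♝ ♛ ♚ ♝ ♞ ♜
♟ ♟ ♟ · ♟ ♟ ♟ ·
· · · ♟ · · · ·
· · · · · · · ♟
· · · · · · ♙ ·
· · · ♙ · ♙ · ·
♙ ♙ ♙ · ♙ · · ♙
♖ ♘ ♗ ♕ ♔ ♗ ♘ ♖


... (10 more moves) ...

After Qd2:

♜ · ♝ · ♚ ♝ ♞ ·
♟ ♟ · · ♟ ♟ ♟ ·
♞ · ♟ ♟ · · · ♗
· · · · · · · ♙
· ♛ · · · ♙ · ·
· · · ♙ · · · ·
♙ · ♙ ♕ ♙ · ♗ ♙
♖ ♘ · · ♔ · ♘ ♖


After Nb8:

♜ ♞ ♝ · ♚ ♝ ♞ ·
♟ ♟ · · ♟ ♟ ♟ ·
· · ♟ ♟ · · · ♗
· · · · · · · ♙
· ♛ · · · ♙ · ·
· · · ♙ · · · ·
♙ · ♙ ♕ ♙ · ♗ ♙
♖ ♘ · · ♔ · ♘ ♖



  a b c d e f g h
  ─────────────────
8│♜ ♞ ♝ · ♚ ♝ ♞ ·│8
7│♟ ♟ · · ♟ ♟ ♟ ·│7
6│· · ♟ ♟ · · · ♗│6
5│· · · · · · · ♙│5
4│· ♛ · · · ♙ · ·│4
3│· · · ♙ · · · ·│3
2│♙ · ♙ ♕ ♙ · ♗ ♙│2
1│♖ ♘ · · ♔ · ♘ ♖│1
  ─────────────────
  a b c d e f g h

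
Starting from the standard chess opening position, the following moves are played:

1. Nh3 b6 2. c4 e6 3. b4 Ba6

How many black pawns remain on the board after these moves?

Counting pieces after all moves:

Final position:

  a b c d e f g h
  ─────────────────
8│♜ ♞ · ♛ ♚ ♝ ♞ ♜│8
7│♟ · ♟ ♟ · ♟ ♟ ♟│7
6│♝ ♟ · · ♟ · · ·│6
5│· · · · · · · ·│5
4│· ♙ ♙ · · · · ·│4
3│· · · · · · · ♘│3
2│♙ · · ♙ ♙ ♙ ♙ ♙│2
1│♖ ♘ ♗ ♕ ♔ ♗ · ♖│1
  ─────────────────
  a b c d e f g h


8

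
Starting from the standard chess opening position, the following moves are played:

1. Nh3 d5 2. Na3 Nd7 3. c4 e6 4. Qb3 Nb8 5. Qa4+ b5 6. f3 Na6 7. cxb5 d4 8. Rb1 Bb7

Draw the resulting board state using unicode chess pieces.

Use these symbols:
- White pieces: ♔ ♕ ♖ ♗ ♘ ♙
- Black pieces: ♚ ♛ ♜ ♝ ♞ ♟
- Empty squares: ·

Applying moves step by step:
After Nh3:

♜ ♞ ♝ ♛ ♚ ♝ ♞ ♜
♟ ♟ ♟ ♟ ♟ ♟ ♟ ♟
· · · · · · · ·
· · · · · · · ·
· · · · · · · ·
· · · · · · · ♘
♙ ♙ ♙ ♙ ♙ ♙ ♙ ♙
♖ ♘ ♗ ♕ ♔ ♗ · ♖


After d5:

♜ ♞ ♝ ♛ ♚ ♝ ♞ ♜
♟ ♟ ♟ · ♟ ♟ ♟ ♟
· · · · · · · ·
· · · ♟ · · · ·
· · · · · · · ·
· · · · · · · ♘
♙ ♙ ♙ ♙ ♙ ♙ ♙ ♙
♖ ♘ ♗ ♕ ♔ ♗ · ♖


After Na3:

♜ ♞ ♝ ♛ ♚ ♝ ♞ ♜
♟ ♟ ♟ · ♟ ♟ ♟ ♟
· · · · · · · ·
· · · ♟ · · · ·
· · · · · · · ·
♘ · · · · · · ♘
♙ ♙ ♙ ♙ ♙ ♙ ♙ ♙
♖ · ♗ ♕ ♔ ♗ · ♖


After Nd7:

♜ · ♝ ♛ ♚ ♝ ♞ ♜
♟ ♟ ♟ ♞ ♟ ♟ ♟ ♟
· · · · · · · ·
· · · ♟ · · · ·
· · · · · · · ·
♘ · · · · · · ♘
♙ ♙ ♙ ♙ ♙ ♙ ♙ ♙
♖ · ♗ ♕ ♔ ♗ · ♖


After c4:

♜ · ♝ ♛ ♚ ♝ ♞ ♜
♟ ♟ ♟ ♞ ♟ ♟ ♟ ♟
· · · · · · · ·
· · · ♟ · · · ·
· · ♙ · · · · ·
♘ · · · · · · ♘
♙ ♙ · ♙ ♙ ♙ ♙ ♙
♖ · ♗ ♕ ♔ ♗ · ♖


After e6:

♜ · ♝ ♛ ♚ ♝ ♞ ♜
♟ ♟ ♟ ♞ · ♟ ♟ ♟
· · · · ♟ · · ·
· · · ♟ · · · ·
· · ♙ · · · · ·
♘ · · · · · · ♘
♙ ♙ · ♙ ♙ ♙ ♙ ♙
♖ · ♗ ♕ ♔ ♗ · ♖


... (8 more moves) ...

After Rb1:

♜ · ♝ ♛ ♚ ♝ ♞ ♜
♟ · ♟ · · ♟ ♟ ♟
♞ · · · ♟ · · ·
· ♙ · · · · · ·
♕ · · ♟ · · · ·
♘ · · · · ♙ · ♘
♙ ♙ · ♙ ♙ · ♙ ♙
· ♖ ♗ · ♔ ♗ · ♖


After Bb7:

♜ · · ♛ ♚ ♝ ♞ ♜
♟ ♝ ♟ · · ♟ ♟ ♟
♞ · · · ♟ · · ·
· ♙ · · · · · ·
♕ · · ♟ · · · ·
♘ · · · · ♙ · ♘
♙ ♙ · ♙ ♙ · ♙ ♙
· ♖ ♗ · ♔ ♗ · ♖



  a b c d e f g h
  ─────────────────
8│♜ · · ♛ ♚ ♝ ♞ ♜│8
7│♟ ♝ ♟ · · ♟ ♟ ♟│7
6│♞ · · · ♟ · · ·│6
5│· ♙ · · · · · ·│5
4│♕ · · ♟ · · · ·│4
3│♘ · · · · ♙ · ♘│3
2│♙ ♙ · ♙ ♙ · ♙ ♙│2
1│· ♖ ♗ · ♔ ♗ · ♖│1
  ─────────────────
  a b c d e f g h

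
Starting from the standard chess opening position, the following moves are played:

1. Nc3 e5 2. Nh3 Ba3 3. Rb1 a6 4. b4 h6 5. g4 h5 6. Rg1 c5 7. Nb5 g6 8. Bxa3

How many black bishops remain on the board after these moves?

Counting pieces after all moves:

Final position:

  a b c d e f g h
  ─────────────────
8│♜ ♞ ♝ ♛ ♚ · ♞ ♜│8
7│· ♟ · ♟ · ♟ · ·│7
6│♟ · · · · · ♟ ·│6
5│· ♘ ♟ · ♟ · · ♟│5
4│· ♙ · · · · ♙ ·│4
3│♗ · · · · · · ♘│3
2│♙ · ♙ ♙ ♙ ♙ · ♙│2
1│· ♖ · ♕ ♔ ♗ ♖ ·│1
  ─────────────────
  a b c d e f g h


1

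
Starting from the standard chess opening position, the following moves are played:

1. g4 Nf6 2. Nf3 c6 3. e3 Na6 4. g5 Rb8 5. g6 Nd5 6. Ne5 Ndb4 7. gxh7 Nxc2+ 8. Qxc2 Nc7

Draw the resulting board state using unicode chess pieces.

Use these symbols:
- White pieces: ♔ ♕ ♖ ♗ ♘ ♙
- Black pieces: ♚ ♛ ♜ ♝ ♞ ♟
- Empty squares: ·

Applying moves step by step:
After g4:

♜ ♞ ♝ ♛ ♚ ♝ ♞ ♜
♟ ♟ ♟ ♟ ♟ ♟ ♟ ♟
· · · · · · · ·
· · · · · · · ·
· · · · · · ♙ ·
· · · · · · · ·
♙ ♙ ♙ ♙ ♙ ♙ · ♙
♖ ♘ ♗ ♕ ♔ ♗ ♘ ♖


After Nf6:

♜ ♞ ♝ ♛ ♚ ♝ · ♜
♟ ♟ ♟ ♟ ♟ ♟ ♟ ♟
· · · · · ♞ · ·
· · · · · · · ·
· · · · · · ♙ ·
· · · · · · · ·
♙ ♙ ♙ ♙ ♙ ♙ · ♙
♖ ♘ ♗ ♕ ♔ ♗ ♘ ♖


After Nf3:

♜ ♞ ♝ ♛ ♚ ♝ · ♜
♟ ♟ ♟ ♟ ♟ ♟ ♟ ♟
· · · · · ♞ · ·
· · · · · · · ·
· · · · · · ♙ ·
· · · · · ♘ · ·
♙ ♙ ♙ ♙ ♙ ♙ · ♙
♖ ♘ ♗ ♕ ♔ ♗ · ♖


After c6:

♜ ♞ ♝ ♛ ♚ ♝ · ♜
♟ ♟ · ♟ ♟ ♟ ♟ ♟
· · ♟ · · ♞ · ·
· · · · · · · ·
· · · · · · ♙ ·
· · · · · ♘ · ·
♙ ♙ ♙ ♙ ♙ ♙ · ♙
♖ ♘ ♗ ♕ ♔ ♗ · ♖


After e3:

♜ ♞ ♝ ♛ ♚ ♝ · ♜
♟ ♟ · ♟ ♟ ♟ ♟ ♟
· · ♟ · · ♞ · ·
· · · · · · · ·
· · · · · · ♙ ·
· · · · ♙ ♘ · ·
♙ ♙ ♙ ♙ · ♙ · ♙
♖ ♘ ♗ ♕ ♔ ♗ · ♖


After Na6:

♜ · ♝ ♛ ♚ ♝ · ♜
♟ ♟ · ♟ ♟ ♟ ♟ ♟
♞ · ♟ · · ♞ · ·
· · · · · · · ·
· · · · · · ♙ ·
· · · · ♙ ♘ · ·
♙ ♙ ♙ ♙ · ♙ · ♙
♖ ♘ ♗ ♕ ♔ ♗ · ♖


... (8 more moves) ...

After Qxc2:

· ♜ ♝ ♛ ♚ ♝ · ♜
♟ ♟ · ♟ ♟ ♟ ♟ ♙
♞ · ♟ · · · · ·
· · · · ♘ · · ·
· · · · · · · ·
· · · · ♙ · · ·
♙ ♙ ♕ ♙ · ♙ · ♙
♖ ♘ ♗ · ♔ ♗ · ♖


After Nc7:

· ♜ ♝ ♛ ♚ ♝ · ♜
♟ ♟ ♞ ♟ ♟ ♟ ♟ ♙
· · ♟ · · · · ·
· · · · ♘ · · ·
· · · · · · · ·
· · · · ♙ · · ·
♙ ♙ ♕ ♙ · ♙ · ♙
♖ ♘ ♗ · ♔ ♗ · ♖



  a b c d e f g h
  ─────────────────
8│· ♜ ♝ ♛ ♚ ♝ · ♜│8
7│♟ ♟ ♞ ♟ ♟ ♟ ♟ ♙│7
6│· · ♟ · · · · ·│6
5│· · · · ♘ · · ·│5
4│· · · · · · · ·│4
3│· · · · ♙ · · ·│3
2│♙ ♙ ♕ ♙ · ♙ · ♙│2
1│♖ ♘ ♗ · ♔ ♗ · ♖│1
  ─────────────────
  a b c d e f g h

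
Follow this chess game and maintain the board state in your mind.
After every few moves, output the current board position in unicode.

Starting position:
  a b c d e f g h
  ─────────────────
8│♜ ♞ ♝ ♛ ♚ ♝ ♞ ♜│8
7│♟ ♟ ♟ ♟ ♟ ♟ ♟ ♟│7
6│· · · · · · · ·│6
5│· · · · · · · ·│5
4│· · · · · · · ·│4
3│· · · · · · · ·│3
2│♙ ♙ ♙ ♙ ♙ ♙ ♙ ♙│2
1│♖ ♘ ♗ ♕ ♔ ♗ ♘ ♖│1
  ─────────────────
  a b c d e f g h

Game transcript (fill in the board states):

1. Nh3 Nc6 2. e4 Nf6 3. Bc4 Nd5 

  a b c d e f g h
  ─────────────────
8│♜ · ♝ ♛ ♚ ♝ · ♜│8
7│♟ ♟ ♟ ♟ ♟ ♟ ♟ ♟│7
6│· · ♞ · · · · ·│6
5│· · · ♞ · · · ·│5
4│· · ♗ · ♙ · · ·│4
3│· · · · · · · ♘│3
2│♙ ♙ ♙ ♙ · ♙ ♙ ♙│2
1│♖ ♘ ♗ ♕ ♔ · · ♖│1
  ─────────────────
  a b c d e f g h

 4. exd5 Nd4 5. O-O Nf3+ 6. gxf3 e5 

  a b c d e f g h
  ─────────────────
8│♜ · ♝ ♛ ♚ ♝ · ♜│8
7│♟ ♟ ♟ ♟ · ♟ ♟ ♟│7
6│· · · · · · · ·│6
5│· · · ♙ ♟ · · ·│5
4│· · ♗ · · · · ·│4
3│· · · · · ♙ · ♘│3
2│♙ ♙ ♙ ♙ · ♙ · ♙│2
1│♖ ♘ ♗ ♕ · ♖ ♔ ·│1
  ─────────────────
  a b c d e f g h

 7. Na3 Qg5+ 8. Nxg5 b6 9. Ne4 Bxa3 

  a b c d e f g h
  ─────────────────
8│♜ · ♝ · ♚ · · ♜│8
7│♟ · ♟ ♟ · ♟ ♟ ♟│7
6│· ♟ · · · · · ·│6
5│· · · ♙ ♟ · · ·│5
4│· · ♗ · ♘ · · ·│4
3│♝ · · · · ♙ · ·│3
2│♙ ♙ ♙ ♙ · ♙ · ♙│2
1│♖ · ♗ ♕ · ♖ ♔ ·│1
  ─────────────────
  a b c d e f g h

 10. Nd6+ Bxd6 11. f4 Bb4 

  a b c d e f g h
  ─────────────────
8│♜ · ♝ · ♚ · · ♜│8
7│♟ · ♟ ♟ · ♟ ♟ ♟│7
6│· ♟ · · · · · ·│6
5│· · · ♙ ♟ · · ·│5
4│· ♝ ♗ · · ♙ · ·│4
3│· · · · · · · ·│3
2│♙ ♙ ♙ ♙ · ♙ · ♙│2
1│♖ · ♗ ♕ · ♖ ♔ ·│1
  ─────────────────
  a b c d e f g h


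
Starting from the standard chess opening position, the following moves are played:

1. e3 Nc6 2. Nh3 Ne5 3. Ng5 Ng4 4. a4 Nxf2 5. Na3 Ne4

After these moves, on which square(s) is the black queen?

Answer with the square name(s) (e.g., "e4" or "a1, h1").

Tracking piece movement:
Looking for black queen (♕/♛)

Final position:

  a b c d e f g h
  ─────────────────
8│♜ · ♝ ♛ ♚ ♝ ♞ ♜│8
7│♟ ♟ ♟ ♟ ♟ ♟ ♟ ♟│7
6│· · · · · · · ·│6
5│· · · · · · ♘ ·│5
4│♙ · · · ♞ · · ·│4
3│♘ · · · ♙ · · ·│3
2│· ♙ ♙ ♙ · · ♙ ♙│2
1│♖ · ♗ ♕ ♔ ♗ · ♖│1
  ─────────────────
  a b c d e f g h


d8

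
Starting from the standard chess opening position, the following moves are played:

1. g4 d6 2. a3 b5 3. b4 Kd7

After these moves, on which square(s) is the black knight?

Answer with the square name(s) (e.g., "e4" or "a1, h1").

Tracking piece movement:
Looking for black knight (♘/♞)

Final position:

  a b c d e f g h
  ─────────────────
8│♜ ♞ ♝ ♛ · ♝ ♞ ♜│8
7│♟ · ♟ ♚ ♟ ♟ ♟ ♟│7
6│· · · ♟ · · · ·│6
5│· ♟ · · · · · ·│5
4│· ♙ · · · · ♙ ·│4
3│♙ · · · · · · ·│3
2│· · ♙ ♙ ♙ ♙ · ♙│2
1│♖ ♘ ♗ ♕ ♔ ♗ ♘ ♖│1
  ─────────────────
  a b c d e f g h


b8, g8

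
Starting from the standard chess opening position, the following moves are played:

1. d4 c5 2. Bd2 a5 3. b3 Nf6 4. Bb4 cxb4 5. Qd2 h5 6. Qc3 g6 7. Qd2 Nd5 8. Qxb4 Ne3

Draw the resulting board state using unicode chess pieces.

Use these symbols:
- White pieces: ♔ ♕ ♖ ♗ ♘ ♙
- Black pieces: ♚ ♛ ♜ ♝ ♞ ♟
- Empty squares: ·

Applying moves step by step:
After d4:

♜ ♞ ♝ ♛ ♚ ♝ ♞ ♜
♟ ♟ ♟ ♟ ♟ ♟ ♟ ♟
· · · · · · · ·
· · · · · · · ·
· · · ♙ · · · ·
· · · · · · · ·
♙ ♙ ♙ · ♙ ♙ ♙ ♙
♖ ♘ ♗ ♕ ♔ ♗ ♘ ♖


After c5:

♜ ♞ ♝ ♛ ♚ ♝ ♞ ♜
♟ ♟ · ♟ ♟ ♟ ♟ ♟
· · · · · · · ·
· · ♟ · · · · ·
· · · ♙ · · · ·
· · · · · · · ·
♙ ♙ ♙ · ♙ ♙ ♙ ♙
♖ ♘ ♗ ♕ ♔ ♗ ♘ ♖


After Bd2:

♜ ♞ ♝ ♛ ♚ ♝ ♞ ♜
♟ ♟ · ♟ ♟ ♟ ♟ ♟
· · · · · · · ·
· · ♟ · · · · ·
· · · ♙ · · · ·
· · · · · · · ·
♙ ♙ ♙ ♗ ♙ ♙ ♙ ♙
♖ ♘ · ♕ ♔ ♗ ♘ ♖


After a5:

♜ ♞ ♝ ♛ ♚ ♝ ♞ ♜
· ♟ · ♟ ♟ ♟ ♟ ♟
· · · · · · · ·
♟ · ♟ · · · · ·
· · · ♙ · · · ·
· · · · · · · ·
♙ ♙ ♙ ♗ ♙ ♙ ♙ ♙
♖ ♘ · ♕ ♔ ♗ ♘ ♖


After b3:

♜ ♞ ♝ ♛ ♚ ♝ ♞ ♜
· ♟ · ♟ ♟ ♟ ♟ ♟
· · · · · · · ·
♟ · ♟ · · · · ·
· · · ♙ · · · ·
· ♙ · · · · · ·
♙ · ♙ ♗ ♙ ♙ ♙ ♙
♖ ♘ · ♕ ♔ ♗ ♘ ♖


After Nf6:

♜ ♞ ♝ ♛ ♚ ♝ · ♜
· ♟ · ♟ ♟ ♟ ♟ ♟
· · · · · ♞ · ·
♟ · ♟ · · · · ·
· · · ♙ · · · ·
· ♙ · · · · · ·
♙ · ♙ ♗ ♙ ♙ ♙ ♙
♖ ♘ · ♕ ♔ ♗ ♘ ♖


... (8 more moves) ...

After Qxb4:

♜ ♞ ♝ ♛ ♚ ♝ · ♜
· ♟ · ♟ ♟ ♟ · ·
· · · · · · ♟ ·
♟ · · ♞ · · · ♟
· ♕ · ♙ · · · ·
· ♙ · · · · · ·
♙ · ♙ · ♙ ♙ ♙ ♙
♖ ♘ · · ♔ ♗ ♘ ♖


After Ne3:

♜ ♞ ♝ ♛ ♚ ♝ · ♜
· ♟ · ♟ ♟ ♟ · ·
· · · · · · ♟ ·
♟ · · · · · · ♟
· ♕ · ♙ · · · ·
· ♙ · · ♞ · · ·
♙ · ♙ · ♙ ♙ ♙ ♙
♖ ♘ · · ♔ ♗ ♘ ♖



  a b c d e f g h
  ─────────────────
8│♜ ♞ ♝ ♛ ♚ ♝ · ♜│8
7│· ♟ · ♟ ♟ ♟ · ·│7
6│· · · · · · ♟ ·│6
5│♟ · · · · · · ♟│5
4│· ♕ · ♙ · · · ·│4
3│· ♙ · · ♞ · · ·│3
2│♙ · ♙ · ♙ ♙ ♙ ♙│2
1│♖ ♘ · · ♔ ♗ ♘ ♖│1
  ─────────────────
  a b c d e f g h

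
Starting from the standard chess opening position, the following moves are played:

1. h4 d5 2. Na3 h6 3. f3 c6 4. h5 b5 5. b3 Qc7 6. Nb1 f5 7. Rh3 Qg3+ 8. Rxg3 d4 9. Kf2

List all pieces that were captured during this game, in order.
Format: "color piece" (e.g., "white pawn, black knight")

Tracking captures:
  Rxg3: captured black queen

black queen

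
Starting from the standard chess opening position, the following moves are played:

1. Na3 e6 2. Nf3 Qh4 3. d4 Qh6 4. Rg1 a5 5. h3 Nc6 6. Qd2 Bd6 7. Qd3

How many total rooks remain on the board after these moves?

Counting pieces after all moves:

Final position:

  a b c d e f g h
  ─────────────────
8│♜ · ♝ · ♚ · ♞ ♜│8
7│· ♟ ♟ ♟ · ♟ ♟ ♟│7
6│· · ♞ ♝ ♟ · · ♛│6
5│♟ · · · · · · ·│5
4│· · · ♙ · · · ·│4
3│♘ · · ♕ · ♘ · ♙│3
2│♙ ♙ ♙ · ♙ ♙ ♙ ·│2
1│♖ · ♗ · ♔ ♗ ♖ ·│1
  ─────────────────
  a b c d e f g h


4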